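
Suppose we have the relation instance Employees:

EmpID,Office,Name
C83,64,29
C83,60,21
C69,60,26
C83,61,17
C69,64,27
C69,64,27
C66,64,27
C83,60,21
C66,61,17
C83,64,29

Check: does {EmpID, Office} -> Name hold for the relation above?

(EmpID=C83, Office=64): 2 rows → Name = 29, 29 ✓
(EmpID=C83, Office=60): 2 rows → Name = 21, 21 ✓
(EmpID=C69, Office=60): 1 row → Name = 26 ✓
(EmpID=C83, Office=61): 1 row → Name = 17 ✓
(EmpID=C69, Office=64): 2 rows → Name = 27, 27 ✓
(EmpID=C66, Office=64): 1 row → Name = 27 ✓
(EmpID=C66, Office=61): 1 row → Name = 17 ✓
Every {EmpID, Office} value is associated with a single Name value, so {EmpID, Office} -> Name holds.

Yes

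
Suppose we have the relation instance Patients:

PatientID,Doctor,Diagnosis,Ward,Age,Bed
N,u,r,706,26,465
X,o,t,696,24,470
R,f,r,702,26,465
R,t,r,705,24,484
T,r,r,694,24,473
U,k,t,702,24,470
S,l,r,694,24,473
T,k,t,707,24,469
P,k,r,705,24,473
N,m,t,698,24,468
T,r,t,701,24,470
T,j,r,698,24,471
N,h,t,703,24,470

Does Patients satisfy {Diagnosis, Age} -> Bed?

(Diagnosis=r, Age=26): 2 rows → Bed = 465, 465 ✓
(Diagnosis=t, Age=24): 6 rows → Bed takes values {470, 469, 468} — violation
(Diagnosis=r, Age=24): 5 rows → Bed takes values {484, 473, 471} — violation
Two rows agree on {Diagnosis, Age} but differ on Bed, so {Diagnosis, Age} -> Bed does not hold.

No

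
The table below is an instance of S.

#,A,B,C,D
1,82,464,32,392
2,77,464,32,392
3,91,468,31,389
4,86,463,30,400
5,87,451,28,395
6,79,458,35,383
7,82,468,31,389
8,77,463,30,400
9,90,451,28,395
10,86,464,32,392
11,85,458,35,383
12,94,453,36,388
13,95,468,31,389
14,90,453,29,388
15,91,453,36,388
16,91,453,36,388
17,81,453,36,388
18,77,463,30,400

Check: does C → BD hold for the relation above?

C=32: rows 1, 2, 10 → {B,D} = (464, 392), (464, 392), (464, 392) ✓
C=31: rows 3, 7, 13 → {B,D} = (468, 389), (468, 389), (468, 389) ✓
C=30: rows 4, 8, 18 → {B,D} = (463, 400), (463, 400), (463, 400) ✓
C=28: rows 5, 9 → {B,D} = (451, 395), (451, 395) ✓
C=35: rows 6, 11 → {B,D} = (458, 383), (458, 383) ✓
C=36: rows 12, 15, 16, 17 → {B,D} = (453, 388), (453, 388), (453, 388), (453, 388) ✓
C=29: row 14 → {B,D} = (453, 388) ✓
Every C value is associated with a single BD value, so C → BD holds.

Yes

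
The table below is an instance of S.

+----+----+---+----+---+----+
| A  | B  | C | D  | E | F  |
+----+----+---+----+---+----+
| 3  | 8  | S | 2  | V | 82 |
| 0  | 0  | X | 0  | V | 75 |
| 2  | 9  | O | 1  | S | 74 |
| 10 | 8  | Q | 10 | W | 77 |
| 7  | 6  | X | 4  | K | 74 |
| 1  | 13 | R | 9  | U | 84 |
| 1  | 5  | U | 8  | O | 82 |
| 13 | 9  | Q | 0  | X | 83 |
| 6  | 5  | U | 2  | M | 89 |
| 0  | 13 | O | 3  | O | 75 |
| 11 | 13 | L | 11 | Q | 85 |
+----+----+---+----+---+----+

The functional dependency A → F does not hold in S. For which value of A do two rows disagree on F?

1

A=3: 1 row → F = 82 ✓
A=0: 2 rows → F = 75, 75 ✓
A=2: 1 row → F = 74 ✓
A=10: 1 row → F = 77 ✓
A=7: 1 row → F = 74 ✓
A=1: 2 rows → F takes values {84, 82} — violation
A=13: 1 row → F = 83 ✓
A=6: 1 row → F = 89 ✓
A=11: 1 row → F = 85 ✓
The only A value with inconsistent F is A=1.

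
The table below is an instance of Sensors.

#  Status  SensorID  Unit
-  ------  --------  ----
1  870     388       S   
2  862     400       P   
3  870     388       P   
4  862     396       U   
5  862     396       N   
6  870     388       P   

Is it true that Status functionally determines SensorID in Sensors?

Status=870: rows 1, 3, 6 → SensorID = 388, 388, 388 ✓
Status=862: rows 2, 4, 5 → SensorID takes values {400, 396} — violation
Two rows agree on Status but differ on SensorID, so Status -> SensorID does not hold.

No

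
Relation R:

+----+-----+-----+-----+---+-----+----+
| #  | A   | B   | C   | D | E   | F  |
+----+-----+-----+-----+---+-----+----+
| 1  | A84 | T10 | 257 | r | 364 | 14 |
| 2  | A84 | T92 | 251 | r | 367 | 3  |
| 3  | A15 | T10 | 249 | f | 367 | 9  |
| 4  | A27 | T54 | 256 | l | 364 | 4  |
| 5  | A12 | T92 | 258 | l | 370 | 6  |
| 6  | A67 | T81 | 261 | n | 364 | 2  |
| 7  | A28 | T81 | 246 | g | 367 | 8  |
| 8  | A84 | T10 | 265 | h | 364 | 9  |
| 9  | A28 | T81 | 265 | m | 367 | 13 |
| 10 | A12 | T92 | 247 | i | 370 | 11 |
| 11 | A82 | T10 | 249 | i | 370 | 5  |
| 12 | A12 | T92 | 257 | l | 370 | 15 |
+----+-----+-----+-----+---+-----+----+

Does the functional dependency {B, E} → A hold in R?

(B=T10, E=364): rows 1, 8 → A = A84, A84 ✓
(B=T92, E=367): row 2 → A = A84 ✓
(B=T10, E=367): row 3 → A = A15 ✓
(B=T54, E=364): row 4 → A = A27 ✓
(B=T92, E=370): rows 5, 10, 12 → A = A12, A12, A12 ✓
(B=T81, E=364): row 6 → A = A67 ✓
(B=T81, E=367): rows 7, 9 → A = A28, A28 ✓
(B=T10, E=370): row 11 → A = A82 ✓
Every {B, E} value is associated with a single A value, so {B, E} → A holds.

Yes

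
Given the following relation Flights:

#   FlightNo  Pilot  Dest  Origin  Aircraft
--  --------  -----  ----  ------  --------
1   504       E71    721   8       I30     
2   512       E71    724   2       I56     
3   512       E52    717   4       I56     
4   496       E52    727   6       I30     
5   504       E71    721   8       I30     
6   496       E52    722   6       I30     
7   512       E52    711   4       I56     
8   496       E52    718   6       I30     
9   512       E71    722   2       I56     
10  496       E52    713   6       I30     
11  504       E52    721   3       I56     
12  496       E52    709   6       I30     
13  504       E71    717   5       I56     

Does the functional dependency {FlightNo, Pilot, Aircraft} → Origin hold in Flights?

Yes

(FlightNo=504, Pilot=E71, Aircraft=I30): rows 1, 5 → Origin = 8, 8 ✓
(FlightNo=512, Pilot=E71, Aircraft=I56): rows 2, 9 → Origin = 2, 2 ✓
(FlightNo=512, Pilot=E52, Aircraft=I56): rows 3, 7 → Origin = 4, 4 ✓
(FlightNo=496, Pilot=E52, Aircraft=I30): rows 4, 6, 8, 10, 12 → Origin = 6, 6, 6, 6, 6 ✓
(FlightNo=504, Pilot=E52, Aircraft=I56): row 11 → Origin = 3 ✓
(FlightNo=504, Pilot=E71, Aircraft=I56): row 13 → Origin = 5 ✓
Every {FlightNo, Pilot, Aircraft} value is associated with a single Origin value, so {FlightNo, Pilot, Aircraft} → Origin holds.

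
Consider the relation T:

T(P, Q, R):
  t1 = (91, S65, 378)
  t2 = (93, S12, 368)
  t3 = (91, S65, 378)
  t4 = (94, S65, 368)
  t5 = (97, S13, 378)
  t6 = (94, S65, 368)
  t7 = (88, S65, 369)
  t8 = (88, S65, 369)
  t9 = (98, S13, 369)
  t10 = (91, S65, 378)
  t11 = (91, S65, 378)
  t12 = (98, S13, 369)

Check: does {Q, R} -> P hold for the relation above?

(Q=S65, R=378): rows 1, 3, 10, 11 → P = 91, 91, 91, 91 ✓
(Q=S12, R=368): row 2 → P = 93 ✓
(Q=S65, R=368): rows 4, 6 → P = 94, 94 ✓
(Q=S13, R=378): row 5 → P = 97 ✓
(Q=S65, R=369): rows 7, 8 → P = 88, 88 ✓
(Q=S13, R=369): rows 9, 12 → P = 98, 98 ✓
Every {Q, R} value is associated with a single P value, so {Q, R} -> P holds.

Yes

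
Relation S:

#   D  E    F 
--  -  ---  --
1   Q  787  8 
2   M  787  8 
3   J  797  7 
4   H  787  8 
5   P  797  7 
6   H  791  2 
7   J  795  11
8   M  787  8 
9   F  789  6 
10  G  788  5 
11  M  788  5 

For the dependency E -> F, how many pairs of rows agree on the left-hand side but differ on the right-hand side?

E=787: all 4 rows agree on F — 0 pairs.
E=797: all 2 rows agree on F — 0 pairs.
E=788: all 2 rows agree on F — 0 pairs.

0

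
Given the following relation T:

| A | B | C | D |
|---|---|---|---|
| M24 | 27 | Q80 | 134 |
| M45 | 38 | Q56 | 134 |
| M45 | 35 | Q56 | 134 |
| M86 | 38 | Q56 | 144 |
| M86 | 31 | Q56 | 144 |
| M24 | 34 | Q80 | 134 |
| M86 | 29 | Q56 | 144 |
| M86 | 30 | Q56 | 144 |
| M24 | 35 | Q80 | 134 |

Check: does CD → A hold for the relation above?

Yes

(C=Q80, D=134): 3 rows → A = M24, M24, M24 ✓
(C=Q56, D=134): 2 rows → A = M45, M45 ✓
(C=Q56, D=144): 4 rows → A = M86, M86, M86, M86 ✓
Every CD value is associated with a single A value, so CD → A holds.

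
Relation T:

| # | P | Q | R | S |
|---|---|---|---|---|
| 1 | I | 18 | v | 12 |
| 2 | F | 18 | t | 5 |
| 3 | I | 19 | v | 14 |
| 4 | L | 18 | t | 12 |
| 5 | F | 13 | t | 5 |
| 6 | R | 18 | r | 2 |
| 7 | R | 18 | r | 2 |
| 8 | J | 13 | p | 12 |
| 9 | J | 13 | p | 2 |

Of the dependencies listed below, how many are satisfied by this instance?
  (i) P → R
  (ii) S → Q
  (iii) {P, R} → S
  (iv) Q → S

(i) P → R: every LHS value maps to a single RHS value — holds.
(ii) S → Q: S=12: rows 1, 4, 8 → Q takes values {18, 13} — violation; S=5: rows 2, 5 → Q takes values {18, 13} — violation; S=2: rows 6, 7, 9 → Q takes values {18, 13} — violation — fails.
(iii) {P, R} → S: (P=I, R=v): rows 1, 3 → S takes values {12, 14} — violation; (P=J, R=p): rows 8, 9 → S takes values {12, 2} — violation — fails.
(iv) Q → S: Q=18: rows 1, 2, 4, 6, 7 → S takes values {12, 5, 2} — violation; Q=13: rows 5, 8, 9 → S takes values {5, 12, 2} — violation — fails.
1 of the 4 dependencies holds.

1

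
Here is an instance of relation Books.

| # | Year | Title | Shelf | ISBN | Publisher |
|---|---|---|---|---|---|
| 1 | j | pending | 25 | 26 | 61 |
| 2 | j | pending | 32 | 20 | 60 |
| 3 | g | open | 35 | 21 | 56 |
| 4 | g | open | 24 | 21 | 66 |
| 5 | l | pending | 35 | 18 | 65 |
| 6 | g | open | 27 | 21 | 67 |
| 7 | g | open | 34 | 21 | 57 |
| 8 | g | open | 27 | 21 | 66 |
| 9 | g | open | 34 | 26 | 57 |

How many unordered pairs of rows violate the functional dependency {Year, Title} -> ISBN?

(Year=j, Title=pending): violating pairs (1,2) — 1 pair.
(Year=g, Title=open): violating pairs (3,9), (4,9), (6,9), (7,9), (8,9) — 5 pairs.

6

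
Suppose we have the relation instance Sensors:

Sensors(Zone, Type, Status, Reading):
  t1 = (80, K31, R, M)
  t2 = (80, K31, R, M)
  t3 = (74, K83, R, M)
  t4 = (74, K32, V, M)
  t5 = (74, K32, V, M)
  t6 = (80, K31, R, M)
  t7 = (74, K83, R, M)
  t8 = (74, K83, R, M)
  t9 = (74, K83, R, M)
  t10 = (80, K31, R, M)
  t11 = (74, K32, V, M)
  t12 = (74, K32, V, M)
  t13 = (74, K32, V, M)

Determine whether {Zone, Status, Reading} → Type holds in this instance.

(Zone=80, Status=R, Reading=M): rows 1, 2, 6, 10 → Type = K31, K31, K31, K31 ✓
(Zone=74, Status=R, Reading=M): rows 3, 7, 8, 9 → Type = K83, K83, K83, K83 ✓
(Zone=74, Status=V, Reading=M): rows 4, 5, 11, 12, 13 → Type = K32, K32, K32, K32, K32 ✓
Every {Zone, Status, Reading} value is associated with a single Type value, so {Zone, Status, Reading} → Type holds.

Yes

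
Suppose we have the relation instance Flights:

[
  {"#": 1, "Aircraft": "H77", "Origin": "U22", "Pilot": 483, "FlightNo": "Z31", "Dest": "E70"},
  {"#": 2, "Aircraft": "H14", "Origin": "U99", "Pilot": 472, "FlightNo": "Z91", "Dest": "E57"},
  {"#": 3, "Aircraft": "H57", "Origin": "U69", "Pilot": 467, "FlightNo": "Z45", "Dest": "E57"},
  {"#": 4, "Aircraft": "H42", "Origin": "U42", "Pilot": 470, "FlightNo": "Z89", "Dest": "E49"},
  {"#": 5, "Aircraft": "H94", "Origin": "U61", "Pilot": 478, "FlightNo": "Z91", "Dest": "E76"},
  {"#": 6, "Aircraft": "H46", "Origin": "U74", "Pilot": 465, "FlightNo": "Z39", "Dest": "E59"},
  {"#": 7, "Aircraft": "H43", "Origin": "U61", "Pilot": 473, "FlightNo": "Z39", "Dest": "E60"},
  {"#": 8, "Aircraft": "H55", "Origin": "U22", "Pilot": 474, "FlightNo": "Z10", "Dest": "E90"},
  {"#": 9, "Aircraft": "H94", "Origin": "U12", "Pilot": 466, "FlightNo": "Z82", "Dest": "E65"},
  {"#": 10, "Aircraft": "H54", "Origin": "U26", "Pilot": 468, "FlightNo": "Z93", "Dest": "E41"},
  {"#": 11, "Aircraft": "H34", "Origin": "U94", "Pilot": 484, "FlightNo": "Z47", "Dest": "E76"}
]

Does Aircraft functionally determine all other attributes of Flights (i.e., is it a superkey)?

No

Rows 5 and 9 have the same Aircraft value Aircraft=H94 but are distinct tuples, so Aircraft does not determine every attribute — not a superkey.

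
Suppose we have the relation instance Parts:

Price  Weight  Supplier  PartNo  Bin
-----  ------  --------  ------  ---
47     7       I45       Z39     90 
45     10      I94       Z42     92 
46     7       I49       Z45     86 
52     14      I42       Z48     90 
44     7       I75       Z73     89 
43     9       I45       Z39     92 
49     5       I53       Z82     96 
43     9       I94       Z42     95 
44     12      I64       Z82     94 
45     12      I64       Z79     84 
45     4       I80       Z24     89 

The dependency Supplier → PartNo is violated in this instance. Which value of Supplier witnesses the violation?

Supplier=I45: 2 rows → PartNo = Z39, Z39 ✓
Supplier=I94: 2 rows → PartNo = Z42, Z42 ✓
Supplier=I49: 1 row → PartNo = Z45 ✓
Supplier=I42: 1 row → PartNo = Z48 ✓
Supplier=I75: 1 row → PartNo = Z73 ✓
Supplier=I53: 1 row → PartNo = Z82 ✓
Supplier=I64: 2 rows → PartNo takes values {Z82, Z79} — violation
Supplier=I80: 1 row → PartNo = Z24 ✓
The only Supplier value with inconsistent PartNo is Supplier=I64.

I64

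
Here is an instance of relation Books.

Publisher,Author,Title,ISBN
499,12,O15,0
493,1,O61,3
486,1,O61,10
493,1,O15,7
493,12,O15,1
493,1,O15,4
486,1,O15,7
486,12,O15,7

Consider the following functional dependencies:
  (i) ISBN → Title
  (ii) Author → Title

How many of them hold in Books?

1

(i) ISBN → Title: every LHS value maps to a single RHS value — holds.
(ii) Author → Title: Author=1: 5 rows → Title takes values {O61, O15} — violation — fails.
1 of the 2 dependencies holds.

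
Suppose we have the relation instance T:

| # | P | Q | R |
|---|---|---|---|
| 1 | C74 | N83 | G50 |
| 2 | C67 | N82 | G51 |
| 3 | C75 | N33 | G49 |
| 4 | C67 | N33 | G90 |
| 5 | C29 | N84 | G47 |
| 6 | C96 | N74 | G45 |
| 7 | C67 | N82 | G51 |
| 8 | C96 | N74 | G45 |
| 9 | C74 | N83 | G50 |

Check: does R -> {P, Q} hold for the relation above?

R=G50: rows 1, 9 → {P,Q} = (C74, N83), (C74, N83) ✓
R=G51: rows 2, 7 → {P,Q} = (C67, N82), (C67, N82) ✓
R=G49: row 3 → {P,Q} = (C75, N33) ✓
R=G90: row 4 → {P,Q} = (C67, N33) ✓
R=G47: row 5 → {P,Q} = (C29, N84) ✓
R=G45: rows 6, 8 → {P,Q} = (C96, N74), (C96, N74) ✓
Every R value is associated with a single {P, Q} value, so R -> {P, Q} holds.

Yes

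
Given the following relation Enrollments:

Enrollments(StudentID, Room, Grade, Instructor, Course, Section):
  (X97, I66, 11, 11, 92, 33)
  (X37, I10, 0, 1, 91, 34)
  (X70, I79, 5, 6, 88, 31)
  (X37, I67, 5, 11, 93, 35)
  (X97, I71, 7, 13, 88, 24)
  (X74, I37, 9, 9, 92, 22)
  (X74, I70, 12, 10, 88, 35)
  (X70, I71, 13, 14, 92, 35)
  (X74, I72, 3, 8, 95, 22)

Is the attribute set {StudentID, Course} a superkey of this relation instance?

Yes

All 9 rows have distinct {StudentID, Course} values, so {StudentID, Course} → (all attributes) holds and {StudentID, Course} is a superkey.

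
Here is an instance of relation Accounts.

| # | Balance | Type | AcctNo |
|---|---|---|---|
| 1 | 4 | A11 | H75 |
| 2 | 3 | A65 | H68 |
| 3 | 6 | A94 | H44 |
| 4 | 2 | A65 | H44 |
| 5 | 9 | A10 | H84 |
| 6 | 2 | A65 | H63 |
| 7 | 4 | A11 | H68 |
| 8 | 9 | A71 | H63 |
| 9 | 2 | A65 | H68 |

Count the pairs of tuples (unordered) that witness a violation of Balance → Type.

Balance=4: all 2 rows agree on Type — 0 pairs.
Balance=2: all 3 rows agree on Type — 0 pairs.
Balance=9: violating pairs (5,8) — 1 pair.

1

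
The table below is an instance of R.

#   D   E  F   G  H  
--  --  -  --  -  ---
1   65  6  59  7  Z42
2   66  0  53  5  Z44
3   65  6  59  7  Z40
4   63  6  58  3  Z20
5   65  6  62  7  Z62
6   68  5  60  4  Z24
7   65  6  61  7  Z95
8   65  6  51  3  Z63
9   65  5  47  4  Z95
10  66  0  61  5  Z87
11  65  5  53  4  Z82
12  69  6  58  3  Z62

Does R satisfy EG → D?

(E=6, G=7): rows 1, 3, 5, 7 → D = 65, 65, 65, 65 ✓
(E=0, G=5): rows 2, 10 → D = 66, 66 ✓
(E=6, G=3): rows 4, 8, 12 → D takes values {63, 65, 69} — violation
(E=5, G=4): rows 6, 9, 11 → D takes values {68, 65} — violation
Two rows agree on EG but differ on D, so EG → D does not hold.

No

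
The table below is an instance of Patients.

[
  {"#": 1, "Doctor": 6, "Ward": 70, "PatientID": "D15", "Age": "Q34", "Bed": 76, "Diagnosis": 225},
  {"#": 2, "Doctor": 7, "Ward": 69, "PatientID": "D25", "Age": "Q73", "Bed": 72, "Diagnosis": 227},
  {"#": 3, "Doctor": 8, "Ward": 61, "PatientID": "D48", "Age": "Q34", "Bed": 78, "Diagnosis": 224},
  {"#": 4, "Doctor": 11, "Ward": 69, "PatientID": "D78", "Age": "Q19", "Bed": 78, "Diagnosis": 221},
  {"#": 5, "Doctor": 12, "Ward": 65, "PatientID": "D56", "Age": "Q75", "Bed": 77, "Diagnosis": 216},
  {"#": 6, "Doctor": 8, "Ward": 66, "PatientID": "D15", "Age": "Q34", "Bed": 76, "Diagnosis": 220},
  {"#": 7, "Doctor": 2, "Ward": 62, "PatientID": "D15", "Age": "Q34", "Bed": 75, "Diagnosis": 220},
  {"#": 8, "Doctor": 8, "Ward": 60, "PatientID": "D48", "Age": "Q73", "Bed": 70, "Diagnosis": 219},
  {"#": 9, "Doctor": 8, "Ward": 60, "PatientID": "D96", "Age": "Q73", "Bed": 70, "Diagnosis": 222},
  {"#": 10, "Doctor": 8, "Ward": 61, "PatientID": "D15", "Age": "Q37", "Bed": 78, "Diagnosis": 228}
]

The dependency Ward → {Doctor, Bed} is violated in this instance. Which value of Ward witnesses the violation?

69

Ward=70: row 1 → {Doctor,Bed} = (6, 76) ✓
Ward=69: rows 2, 4 → {Doctor,Bed} takes values {(7, 72), (11, 78)} — violation
Ward=61: rows 3, 10 → {Doctor,Bed} = (8, 78), (8, 78) ✓
Ward=65: row 5 → {Doctor,Bed} = (12, 77) ✓
Ward=66: row 6 → {Doctor,Bed} = (8, 76) ✓
Ward=62: row 7 → {Doctor,Bed} = (2, 75) ✓
Ward=60: rows 8, 9 → {Doctor,Bed} = (8, 70), (8, 70) ✓
The only Ward value with inconsistent RHS is Ward=69.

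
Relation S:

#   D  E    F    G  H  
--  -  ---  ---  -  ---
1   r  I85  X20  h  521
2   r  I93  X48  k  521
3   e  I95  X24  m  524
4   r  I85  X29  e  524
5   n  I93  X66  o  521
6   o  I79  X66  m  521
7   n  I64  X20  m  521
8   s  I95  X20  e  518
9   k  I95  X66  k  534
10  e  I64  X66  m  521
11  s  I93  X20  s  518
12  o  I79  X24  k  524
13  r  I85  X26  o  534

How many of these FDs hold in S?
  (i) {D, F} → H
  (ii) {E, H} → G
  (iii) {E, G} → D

(i) {D, F} → H: every LHS value maps to a single RHS value — holds.
(ii) {E, H} → G: (E=I93, H=521): rows 2, 5 → G takes values {k, o} — violation — fails.
(iii) {E, G} → D: (E=I64, G=m): rows 7, 10 → D takes values {n, e} — violation — fails.
1 of the 3 dependencies holds.

1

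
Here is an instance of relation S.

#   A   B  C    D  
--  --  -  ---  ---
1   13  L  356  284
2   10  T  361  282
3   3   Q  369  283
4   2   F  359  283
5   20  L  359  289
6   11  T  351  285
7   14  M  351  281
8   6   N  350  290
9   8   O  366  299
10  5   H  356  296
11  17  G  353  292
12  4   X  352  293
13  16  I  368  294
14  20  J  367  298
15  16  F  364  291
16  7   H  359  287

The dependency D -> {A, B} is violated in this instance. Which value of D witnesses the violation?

283

D=284: row 1 → {A,B} = (13, L) ✓
D=282: row 2 → {A,B} = (10, T) ✓
D=283: rows 3, 4 → {A,B} takes values {(3, Q), (2, F)} — violation
D=289: row 5 → {A,B} = (20, L) ✓
D=285: row 6 → {A,B} = (11, T) ✓
D=281: row 7 → {A,B} = (14, M) ✓
D=290: row 8 → {A,B} = (6, N) ✓
D=299: row 9 → {A,B} = (8, O) ✓
D=296: row 10 → {A,B} = (5, H) ✓
D=292: row 11 → {A,B} = (17, G) ✓
D=293: row 12 → {A,B} = (4, X) ✓
D=294: row 13 → {A,B} = (16, I) ✓
D=298: row 14 → {A,B} = (20, J) ✓
D=291: row 15 → {A,B} = (16, F) ✓
D=287: row 16 → {A,B} = (7, H) ✓
The only D value with inconsistent RHS is D=283.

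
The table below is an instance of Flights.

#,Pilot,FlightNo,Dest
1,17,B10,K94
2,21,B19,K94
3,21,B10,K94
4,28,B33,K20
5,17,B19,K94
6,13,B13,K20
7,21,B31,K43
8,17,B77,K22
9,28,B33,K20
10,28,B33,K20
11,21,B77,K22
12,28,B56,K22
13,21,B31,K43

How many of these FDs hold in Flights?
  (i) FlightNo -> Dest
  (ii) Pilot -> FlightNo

(i) FlightNo -> Dest: every LHS value maps to a single RHS value — holds.
(ii) Pilot -> FlightNo: Pilot=17: rows 1, 5, 8 → FlightNo takes values {B10, B19, B77} — violation; Pilot=21: rows 2, 3, 7, 11, 13 → FlightNo takes values {B19, B10, B31, B77} — violation; Pilot=28: rows 4, 9, 10, 12 → FlightNo takes values {B33, B56} — violation — fails.
1 of the 2 dependencies holds.

1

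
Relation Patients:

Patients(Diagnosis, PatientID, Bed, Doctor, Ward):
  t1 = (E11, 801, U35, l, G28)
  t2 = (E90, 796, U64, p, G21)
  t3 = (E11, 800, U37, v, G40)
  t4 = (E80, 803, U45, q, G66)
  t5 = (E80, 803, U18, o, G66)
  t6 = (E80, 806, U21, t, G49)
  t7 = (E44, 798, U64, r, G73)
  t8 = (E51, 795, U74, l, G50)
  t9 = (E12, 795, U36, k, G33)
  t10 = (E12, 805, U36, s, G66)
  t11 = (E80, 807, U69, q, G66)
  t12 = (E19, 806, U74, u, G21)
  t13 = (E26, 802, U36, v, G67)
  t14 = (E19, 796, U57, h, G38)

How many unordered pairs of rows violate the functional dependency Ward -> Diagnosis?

4

Ward=G21: violating pairs (2,12) — 1 pair.
Ward=G66: violating pairs (4,10), (5,10), (10,11) — 3 pairs.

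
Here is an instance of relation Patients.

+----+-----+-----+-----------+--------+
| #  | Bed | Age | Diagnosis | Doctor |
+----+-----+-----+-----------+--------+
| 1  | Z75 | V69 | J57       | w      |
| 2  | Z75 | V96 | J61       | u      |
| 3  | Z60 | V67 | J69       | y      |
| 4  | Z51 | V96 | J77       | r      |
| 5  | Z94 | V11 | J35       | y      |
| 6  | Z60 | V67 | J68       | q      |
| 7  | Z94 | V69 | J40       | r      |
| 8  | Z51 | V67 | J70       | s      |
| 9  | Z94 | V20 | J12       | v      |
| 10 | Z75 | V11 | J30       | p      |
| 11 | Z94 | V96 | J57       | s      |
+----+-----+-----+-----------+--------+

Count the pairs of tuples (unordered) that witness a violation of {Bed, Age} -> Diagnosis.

1

(Bed=Z60, Age=V67): violating pairs (3,6) — 1 pair.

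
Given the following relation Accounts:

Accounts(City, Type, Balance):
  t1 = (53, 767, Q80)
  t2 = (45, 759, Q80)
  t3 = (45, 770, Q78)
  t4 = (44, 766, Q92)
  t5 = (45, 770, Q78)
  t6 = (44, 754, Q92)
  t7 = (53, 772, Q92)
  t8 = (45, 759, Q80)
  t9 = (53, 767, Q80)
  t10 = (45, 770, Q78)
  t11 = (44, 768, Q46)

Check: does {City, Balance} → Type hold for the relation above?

(City=53, Balance=Q80): rows 1, 9 → Type = 767, 767 ✓
(City=45, Balance=Q80): rows 2, 8 → Type = 759, 759 ✓
(City=45, Balance=Q78): rows 3, 5, 10 → Type = 770, 770, 770 ✓
(City=44, Balance=Q92): rows 4, 6 → Type takes values {766, 754} — violation
(City=53, Balance=Q92): row 7 → Type = 772 ✓
(City=44, Balance=Q46): row 11 → Type = 768 ✓
Two rows agree on {City, Balance} but differ on Type, so {City, Balance} → Type does not hold.

No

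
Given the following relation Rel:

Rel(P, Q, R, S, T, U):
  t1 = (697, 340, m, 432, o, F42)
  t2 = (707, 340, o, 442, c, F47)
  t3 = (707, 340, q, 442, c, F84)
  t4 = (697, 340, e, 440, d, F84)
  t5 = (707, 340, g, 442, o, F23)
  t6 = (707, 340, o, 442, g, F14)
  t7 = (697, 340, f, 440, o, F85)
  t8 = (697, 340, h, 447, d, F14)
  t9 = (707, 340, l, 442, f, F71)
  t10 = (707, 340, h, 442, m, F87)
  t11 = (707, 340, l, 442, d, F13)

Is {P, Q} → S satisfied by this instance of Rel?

(P=697, Q=340): rows 1, 4, 7, 8 → S takes values {432, 440, 447} — violation
(P=707, Q=340): rows 2, 3, 5, 6, 9, 10, 11 → S = 442, 442, 442, 442, 442, 442, 442 ✓
Two rows agree on {P, Q} but differ on S, so {P, Q} → S does not hold.

No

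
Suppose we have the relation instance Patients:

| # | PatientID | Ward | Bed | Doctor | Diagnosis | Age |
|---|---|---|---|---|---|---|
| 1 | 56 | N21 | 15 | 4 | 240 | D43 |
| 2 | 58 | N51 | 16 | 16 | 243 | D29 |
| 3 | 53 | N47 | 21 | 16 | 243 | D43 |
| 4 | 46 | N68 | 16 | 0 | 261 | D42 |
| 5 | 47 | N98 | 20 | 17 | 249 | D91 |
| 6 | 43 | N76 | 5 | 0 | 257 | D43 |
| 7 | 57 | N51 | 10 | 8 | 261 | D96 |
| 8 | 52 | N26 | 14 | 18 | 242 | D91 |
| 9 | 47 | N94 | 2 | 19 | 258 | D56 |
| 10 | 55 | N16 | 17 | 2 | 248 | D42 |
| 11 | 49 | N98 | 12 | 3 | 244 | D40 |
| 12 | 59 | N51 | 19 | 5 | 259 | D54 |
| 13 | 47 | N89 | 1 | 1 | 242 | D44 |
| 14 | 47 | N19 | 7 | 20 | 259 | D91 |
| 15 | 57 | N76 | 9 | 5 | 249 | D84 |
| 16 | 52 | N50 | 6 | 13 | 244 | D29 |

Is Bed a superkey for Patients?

Rows 2 and 4 have the same Bed value Bed=16 but are distinct tuples, so Bed does not determine every attribute — not a superkey.

No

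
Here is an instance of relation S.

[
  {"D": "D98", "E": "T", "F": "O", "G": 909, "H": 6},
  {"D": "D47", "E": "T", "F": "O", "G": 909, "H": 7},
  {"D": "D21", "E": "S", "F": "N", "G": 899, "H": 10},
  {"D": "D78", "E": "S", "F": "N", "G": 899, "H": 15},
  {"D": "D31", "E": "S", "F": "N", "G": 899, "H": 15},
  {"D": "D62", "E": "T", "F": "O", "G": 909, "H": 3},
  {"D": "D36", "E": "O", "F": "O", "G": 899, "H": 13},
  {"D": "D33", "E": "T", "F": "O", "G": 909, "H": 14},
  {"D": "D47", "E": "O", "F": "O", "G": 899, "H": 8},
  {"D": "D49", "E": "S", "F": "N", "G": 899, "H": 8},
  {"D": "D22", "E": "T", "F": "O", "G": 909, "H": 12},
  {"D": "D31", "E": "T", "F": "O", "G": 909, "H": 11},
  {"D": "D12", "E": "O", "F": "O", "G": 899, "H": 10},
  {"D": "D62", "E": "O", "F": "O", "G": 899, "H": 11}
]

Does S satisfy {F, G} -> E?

Yes

(F=O, G=909): 6 rows → E = T, T, T, T, T, T ✓
(F=N, G=899): 4 rows → E = S, S, S, S ✓
(F=O, G=899): 4 rows → E = O, O, O, O ✓
Every {F, G} value is associated with a single E value, so {F, G} -> E holds.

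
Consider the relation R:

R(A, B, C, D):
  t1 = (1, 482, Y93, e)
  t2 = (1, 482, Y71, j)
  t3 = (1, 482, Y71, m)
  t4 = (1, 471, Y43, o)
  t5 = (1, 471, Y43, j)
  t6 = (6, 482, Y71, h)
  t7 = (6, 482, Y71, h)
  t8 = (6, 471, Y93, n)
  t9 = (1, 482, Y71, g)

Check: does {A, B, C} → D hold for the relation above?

(A=1, B=482, C=Y93): row 1 → D = e ✓
(A=1, B=482, C=Y71): rows 2, 3, 9 → D takes values {j, m, g} — violation
(A=1, B=471, C=Y43): rows 4, 5 → D takes values {o, j} — violation
(A=6, B=482, C=Y71): rows 6, 7 → D = h, h ✓
(A=6, B=471, C=Y93): row 8 → D = n ✓
Two rows agree on {A, B, C} but differ on D, so {A, B, C} → D does not hold.

No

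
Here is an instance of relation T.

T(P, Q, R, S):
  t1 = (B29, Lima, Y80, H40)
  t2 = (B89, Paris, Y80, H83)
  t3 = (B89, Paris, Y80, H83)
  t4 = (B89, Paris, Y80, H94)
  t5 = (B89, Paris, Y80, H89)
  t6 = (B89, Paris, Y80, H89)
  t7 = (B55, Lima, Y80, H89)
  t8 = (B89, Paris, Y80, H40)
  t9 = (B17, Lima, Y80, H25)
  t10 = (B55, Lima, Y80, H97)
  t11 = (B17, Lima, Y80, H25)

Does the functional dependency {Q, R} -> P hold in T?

(Q=Lima, R=Y80): rows 1, 7, 9, 10, 11 → P takes values {B29, B55, B17} — violation
(Q=Paris, R=Y80): rows 2, 3, 4, 5, 6, 8 → P = B89, B89, B89, B89, B89, B89 ✓
Two rows agree on {Q, R} but differ on P, so {Q, R} -> P does not hold.

No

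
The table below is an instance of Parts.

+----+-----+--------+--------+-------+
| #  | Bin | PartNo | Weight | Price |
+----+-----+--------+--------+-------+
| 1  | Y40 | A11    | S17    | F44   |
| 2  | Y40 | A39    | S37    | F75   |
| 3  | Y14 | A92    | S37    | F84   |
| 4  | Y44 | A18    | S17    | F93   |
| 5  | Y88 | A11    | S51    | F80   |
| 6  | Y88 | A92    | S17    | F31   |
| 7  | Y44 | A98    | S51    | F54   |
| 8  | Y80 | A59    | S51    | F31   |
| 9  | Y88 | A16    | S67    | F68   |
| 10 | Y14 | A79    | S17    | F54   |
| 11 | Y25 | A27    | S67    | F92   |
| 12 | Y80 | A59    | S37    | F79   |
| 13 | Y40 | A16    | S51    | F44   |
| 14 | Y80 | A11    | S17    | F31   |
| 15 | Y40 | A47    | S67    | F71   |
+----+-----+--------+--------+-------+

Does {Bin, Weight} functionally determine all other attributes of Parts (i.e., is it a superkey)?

All 15 rows have distinct {Bin, Weight} values, so {Bin, Weight} → (all attributes) holds and {Bin, Weight} is a superkey.

Yes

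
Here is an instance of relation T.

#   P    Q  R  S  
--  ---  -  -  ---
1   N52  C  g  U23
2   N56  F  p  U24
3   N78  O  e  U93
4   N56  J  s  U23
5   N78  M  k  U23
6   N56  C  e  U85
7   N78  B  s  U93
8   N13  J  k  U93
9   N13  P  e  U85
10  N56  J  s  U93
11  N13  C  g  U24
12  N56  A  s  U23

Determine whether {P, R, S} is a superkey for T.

No

Rows 4 and 12 have the same {P, R, S} value (P=N56, R=s, S=U23) but are distinct tuples, so {P, R, S} does not determine every attribute — not a superkey.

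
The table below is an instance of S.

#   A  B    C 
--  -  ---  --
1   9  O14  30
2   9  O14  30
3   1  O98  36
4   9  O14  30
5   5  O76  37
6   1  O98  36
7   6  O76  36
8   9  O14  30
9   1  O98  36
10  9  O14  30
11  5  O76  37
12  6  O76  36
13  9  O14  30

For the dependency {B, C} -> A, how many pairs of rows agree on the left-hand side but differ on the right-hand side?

(B=O14, C=30): all 6 rows agree on A — 0 pairs.
(B=O98, C=36): all 3 rows agree on A — 0 pairs.
(B=O76, C=37): all 2 rows agree on A — 0 pairs.
(B=O76, C=36): all 2 rows agree on A — 0 pairs.

0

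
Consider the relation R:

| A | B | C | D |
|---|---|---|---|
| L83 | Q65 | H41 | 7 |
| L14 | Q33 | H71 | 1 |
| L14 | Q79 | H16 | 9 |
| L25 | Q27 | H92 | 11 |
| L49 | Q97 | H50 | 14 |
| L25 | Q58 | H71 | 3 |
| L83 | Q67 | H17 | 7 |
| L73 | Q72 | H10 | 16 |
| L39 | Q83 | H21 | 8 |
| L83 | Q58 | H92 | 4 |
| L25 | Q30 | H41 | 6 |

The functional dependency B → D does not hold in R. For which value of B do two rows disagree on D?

Q58

B=Q65: 1 row → D = 7 ✓
B=Q33: 1 row → D = 1 ✓
B=Q79: 1 row → D = 9 ✓
B=Q27: 1 row → D = 11 ✓
B=Q97: 1 row → D = 14 ✓
B=Q58: 2 rows → D takes values {3, 4} — violation
B=Q67: 1 row → D = 7 ✓
B=Q72: 1 row → D = 16 ✓
B=Q83: 1 row → D = 8 ✓
B=Q30: 1 row → D = 6 ✓
The only B value with inconsistent D is B=Q58.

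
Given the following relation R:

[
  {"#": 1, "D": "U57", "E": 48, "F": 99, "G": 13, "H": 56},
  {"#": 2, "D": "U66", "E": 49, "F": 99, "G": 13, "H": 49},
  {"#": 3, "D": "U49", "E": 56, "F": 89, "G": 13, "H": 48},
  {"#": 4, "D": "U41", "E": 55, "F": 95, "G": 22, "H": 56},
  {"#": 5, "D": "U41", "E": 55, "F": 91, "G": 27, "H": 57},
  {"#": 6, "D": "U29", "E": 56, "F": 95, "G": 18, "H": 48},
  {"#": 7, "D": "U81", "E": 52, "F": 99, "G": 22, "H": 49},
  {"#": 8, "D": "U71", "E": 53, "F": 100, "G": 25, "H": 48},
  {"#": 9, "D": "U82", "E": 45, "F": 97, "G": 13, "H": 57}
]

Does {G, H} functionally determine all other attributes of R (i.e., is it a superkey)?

All 9 rows have distinct {G, H} values, so {G, H} → (all attributes) holds and {G, H} is a superkey.

Yes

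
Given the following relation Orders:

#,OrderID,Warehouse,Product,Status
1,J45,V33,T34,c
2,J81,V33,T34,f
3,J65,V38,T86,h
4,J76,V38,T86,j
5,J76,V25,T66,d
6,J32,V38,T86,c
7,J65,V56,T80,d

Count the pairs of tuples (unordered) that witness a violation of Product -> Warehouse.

0

Product=T34: all 2 rows agree on Warehouse — 0 pairs.
Product=T86: all 3 rows agree on Warehouse — 0 pairs.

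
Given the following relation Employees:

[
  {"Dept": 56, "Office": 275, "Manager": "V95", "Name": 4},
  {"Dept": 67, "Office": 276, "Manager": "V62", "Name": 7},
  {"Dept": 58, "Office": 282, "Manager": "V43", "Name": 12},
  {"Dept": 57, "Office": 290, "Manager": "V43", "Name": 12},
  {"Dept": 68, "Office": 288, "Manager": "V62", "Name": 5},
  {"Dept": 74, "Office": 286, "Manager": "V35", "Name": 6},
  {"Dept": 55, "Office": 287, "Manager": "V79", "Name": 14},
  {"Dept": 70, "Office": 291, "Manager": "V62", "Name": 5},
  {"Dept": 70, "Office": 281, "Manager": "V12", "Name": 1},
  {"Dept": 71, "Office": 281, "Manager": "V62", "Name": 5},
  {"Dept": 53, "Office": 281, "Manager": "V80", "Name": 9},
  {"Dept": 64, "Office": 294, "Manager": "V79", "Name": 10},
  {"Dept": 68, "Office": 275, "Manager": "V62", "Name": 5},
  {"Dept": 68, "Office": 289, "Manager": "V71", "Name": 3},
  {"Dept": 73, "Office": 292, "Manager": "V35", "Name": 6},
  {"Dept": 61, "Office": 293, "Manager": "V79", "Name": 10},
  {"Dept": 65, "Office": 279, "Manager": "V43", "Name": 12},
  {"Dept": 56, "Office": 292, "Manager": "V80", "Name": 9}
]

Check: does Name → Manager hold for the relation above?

Name=4: 1 row → Manager = V95 ✓
Name=7: 1 row → Manager = V62 ✓
Name=12: 3 rows → Manager = V43, V43, V43 ✓
Name=5: 4 rows → Manager = V62, V62, V62, V62 ✓
Name=6: 2 rows → Manager = V35, V35 ✓
Name=14: 1 row → Manager = V79 ✓
Name=1: 1 row → Manager = V12 ✓
Name=9: 2 rows → Manager = V80, V80 ✓
Name=10: 2 rows → Manager = V79, V79 ✓
Name=3: 1 row → Manager = V71 ✓
Every Name value is associated with a single Manager value, so Name → Manager holds.

Yes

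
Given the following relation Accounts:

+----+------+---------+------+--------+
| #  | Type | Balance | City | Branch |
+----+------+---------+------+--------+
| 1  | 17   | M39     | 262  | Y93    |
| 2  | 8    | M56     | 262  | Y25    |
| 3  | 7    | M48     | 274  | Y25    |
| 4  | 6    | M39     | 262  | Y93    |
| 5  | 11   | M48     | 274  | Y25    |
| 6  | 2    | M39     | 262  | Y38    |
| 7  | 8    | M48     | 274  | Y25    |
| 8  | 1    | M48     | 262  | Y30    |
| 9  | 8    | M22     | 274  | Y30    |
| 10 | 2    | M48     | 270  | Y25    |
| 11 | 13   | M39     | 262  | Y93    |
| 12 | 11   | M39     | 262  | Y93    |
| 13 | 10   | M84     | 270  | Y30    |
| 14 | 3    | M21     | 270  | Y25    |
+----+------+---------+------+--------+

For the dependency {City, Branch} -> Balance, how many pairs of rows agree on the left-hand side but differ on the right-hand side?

1

(City=262, Branch=Y93): all 4 rows agree on Balance — 0 pairs.
(City=274, Branch=Y25): all 3 rows agree on Balance — 0 pairs.
(City=270, Branch=Y25): violating pairs (10,14) — 1 pair.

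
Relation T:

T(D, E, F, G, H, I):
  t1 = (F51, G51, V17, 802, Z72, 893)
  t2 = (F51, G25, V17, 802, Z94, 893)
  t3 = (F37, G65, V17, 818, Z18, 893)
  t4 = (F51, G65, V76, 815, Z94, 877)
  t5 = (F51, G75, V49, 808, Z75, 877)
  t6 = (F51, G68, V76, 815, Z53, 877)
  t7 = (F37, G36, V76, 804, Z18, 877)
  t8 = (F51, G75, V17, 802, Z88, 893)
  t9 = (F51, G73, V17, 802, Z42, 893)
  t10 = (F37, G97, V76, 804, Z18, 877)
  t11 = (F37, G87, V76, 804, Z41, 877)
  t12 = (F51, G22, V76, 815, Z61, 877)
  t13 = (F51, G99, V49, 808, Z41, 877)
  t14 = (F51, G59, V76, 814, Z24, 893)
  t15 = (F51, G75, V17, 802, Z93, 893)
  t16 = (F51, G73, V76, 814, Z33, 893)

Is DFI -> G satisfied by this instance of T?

(D=F51, F=V17, I=893): rows 1, 2, 8, 9, 15 → G = 802, 802, 802, 802, 802 ✓
(D=F37, F=V17, I=893): row 3 → G = 818 ✓
(D=F51, F=V76, I=877): rows 4, 6, 12 → G = 815, 815, 815 ✓
(D=F51, F=V49, I=877): rows 5, 13 → G = 808, 808 ✓
(D=F37, F=V76, I=877): rows 7, 10, 11 → G = 804, 804, 804 ✓
(D=F51, F=V76, I=893): rows 14, 16 → G = 814, 814 ✓
Every DFI value is associated with a single G value, so DFI -> G holds.

Yes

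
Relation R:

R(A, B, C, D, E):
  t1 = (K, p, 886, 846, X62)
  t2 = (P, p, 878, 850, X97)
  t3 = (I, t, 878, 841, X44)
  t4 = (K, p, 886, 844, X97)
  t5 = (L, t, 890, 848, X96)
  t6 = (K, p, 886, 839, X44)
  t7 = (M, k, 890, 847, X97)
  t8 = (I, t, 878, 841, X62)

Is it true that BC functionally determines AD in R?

(B=p, C=886): rows 1, 4, 6 → {A,D} takes values {(K, 846), (K, 844), (K, 839)} — violation
(B=p, C=878): row 2 → {A,D} = (P, 850) ✓
(B=t, C=878): rows 3, 8 → {A,D} = (I, 841), (I, 841) ✓
(B=t, C=890): row 5 → {A,D} = (L, 848) ✓
(B=k, C=890): row 7 → {A,D} = (M, 847) ✓
Two rows agree on BC but differ on AD, so BC → AD does not hold.

No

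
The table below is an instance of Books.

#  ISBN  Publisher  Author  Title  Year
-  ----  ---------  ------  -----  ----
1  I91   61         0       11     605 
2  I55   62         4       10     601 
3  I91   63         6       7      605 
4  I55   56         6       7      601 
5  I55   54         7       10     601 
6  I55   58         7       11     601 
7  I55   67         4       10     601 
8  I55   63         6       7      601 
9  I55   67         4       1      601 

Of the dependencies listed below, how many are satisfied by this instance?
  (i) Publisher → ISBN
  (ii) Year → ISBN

1

(i) Publisher → ISBN: Publisher=63: rows 3, 8 → ISBN takes values {I91, I55} — violation — fails.
(ii) Year → ISBN: every LHS value maps to a single RHS value — holds.
1 of the 2 dependencies holds.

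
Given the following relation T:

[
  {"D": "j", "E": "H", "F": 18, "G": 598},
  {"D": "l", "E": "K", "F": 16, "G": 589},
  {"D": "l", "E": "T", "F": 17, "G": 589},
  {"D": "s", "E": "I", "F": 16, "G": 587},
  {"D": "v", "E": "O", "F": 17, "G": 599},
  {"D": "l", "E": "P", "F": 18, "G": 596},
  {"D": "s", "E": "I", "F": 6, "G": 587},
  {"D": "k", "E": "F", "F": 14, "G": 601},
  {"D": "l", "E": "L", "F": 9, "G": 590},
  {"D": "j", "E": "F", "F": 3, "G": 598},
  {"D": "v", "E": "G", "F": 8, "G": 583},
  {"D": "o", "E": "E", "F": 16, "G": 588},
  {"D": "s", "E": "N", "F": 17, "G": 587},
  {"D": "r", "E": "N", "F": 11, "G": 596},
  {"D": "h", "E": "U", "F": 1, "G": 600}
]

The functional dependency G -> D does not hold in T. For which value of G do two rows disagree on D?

G=598: 2 rows → D = j, j ✓
G=589: 2 rows → D = l, l ✓
G=587: 3 rows → D = s, s, s ✓
G=599: 1 row → D = v ✓
G=596: 2 rows → D takes values {l, r} — violation
G=601: 1 row → D = k ✓
G=590: 1 row → D = l ✓
G=583: 1 row → D = v ✓
G=588: 1 row → D = o ✓
G=600: 1 row → D = h ✓
The only G value with inconsistent D is G=596.

596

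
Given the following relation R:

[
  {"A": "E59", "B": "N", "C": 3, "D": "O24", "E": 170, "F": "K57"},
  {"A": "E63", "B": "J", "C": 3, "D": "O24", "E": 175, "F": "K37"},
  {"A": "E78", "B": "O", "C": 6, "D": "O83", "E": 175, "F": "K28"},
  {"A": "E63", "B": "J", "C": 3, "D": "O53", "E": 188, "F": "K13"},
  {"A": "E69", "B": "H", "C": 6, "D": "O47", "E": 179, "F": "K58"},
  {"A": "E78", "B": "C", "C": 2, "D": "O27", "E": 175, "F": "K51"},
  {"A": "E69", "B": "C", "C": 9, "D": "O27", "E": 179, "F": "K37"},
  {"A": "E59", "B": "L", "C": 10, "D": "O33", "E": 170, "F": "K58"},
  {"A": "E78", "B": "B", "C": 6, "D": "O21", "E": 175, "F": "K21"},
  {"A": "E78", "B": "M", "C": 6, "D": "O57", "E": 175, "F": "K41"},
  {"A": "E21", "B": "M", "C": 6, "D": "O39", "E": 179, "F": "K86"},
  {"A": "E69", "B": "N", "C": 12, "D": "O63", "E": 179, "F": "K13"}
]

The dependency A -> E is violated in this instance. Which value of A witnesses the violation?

E63

A=E59: 2 rows → E = 170, 170 ✓
A=E63: 2 rows → E takes values {175, 188} — violation
A=E78: 4 rows → E = 175, 175, 175, 175 ✓
A=E69: 3 rows → E = 179, 179, 179 ✓
A=E21: 1 row → E = 179 ✓
The only A value with inconsistent E is A=E63.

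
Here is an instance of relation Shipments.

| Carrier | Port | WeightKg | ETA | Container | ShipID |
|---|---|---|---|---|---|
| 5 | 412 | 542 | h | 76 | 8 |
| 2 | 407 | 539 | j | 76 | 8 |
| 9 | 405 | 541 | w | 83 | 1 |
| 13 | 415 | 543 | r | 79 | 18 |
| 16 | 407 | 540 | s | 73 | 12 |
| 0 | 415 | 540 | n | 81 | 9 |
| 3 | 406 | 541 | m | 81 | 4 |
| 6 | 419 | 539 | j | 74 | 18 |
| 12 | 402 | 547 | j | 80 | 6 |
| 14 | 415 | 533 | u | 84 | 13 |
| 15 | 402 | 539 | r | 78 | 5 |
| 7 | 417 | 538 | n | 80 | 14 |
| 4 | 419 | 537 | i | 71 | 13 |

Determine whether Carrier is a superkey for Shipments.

All 13 rows have distinct Carrier values, so Carrier → (all attributes) holds and Carrier is a superkey.

Yes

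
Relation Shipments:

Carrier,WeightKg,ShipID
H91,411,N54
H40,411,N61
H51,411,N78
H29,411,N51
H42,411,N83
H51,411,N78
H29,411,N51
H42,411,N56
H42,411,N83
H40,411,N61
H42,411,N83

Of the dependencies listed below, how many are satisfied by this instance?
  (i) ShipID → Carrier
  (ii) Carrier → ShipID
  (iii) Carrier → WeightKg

2

(i) ShipID → Carrier: every LHS value maps to a single RHS value — holds.
(ii) Carrier → ShipID: Carrier=H42: 4 rows → ShipID takes values {N83, N56} — violation — fails.
(iii) Carrier → WeightKg: every LHS value maps to a single RHS value — holds.
2 of the 3 dependencies hold.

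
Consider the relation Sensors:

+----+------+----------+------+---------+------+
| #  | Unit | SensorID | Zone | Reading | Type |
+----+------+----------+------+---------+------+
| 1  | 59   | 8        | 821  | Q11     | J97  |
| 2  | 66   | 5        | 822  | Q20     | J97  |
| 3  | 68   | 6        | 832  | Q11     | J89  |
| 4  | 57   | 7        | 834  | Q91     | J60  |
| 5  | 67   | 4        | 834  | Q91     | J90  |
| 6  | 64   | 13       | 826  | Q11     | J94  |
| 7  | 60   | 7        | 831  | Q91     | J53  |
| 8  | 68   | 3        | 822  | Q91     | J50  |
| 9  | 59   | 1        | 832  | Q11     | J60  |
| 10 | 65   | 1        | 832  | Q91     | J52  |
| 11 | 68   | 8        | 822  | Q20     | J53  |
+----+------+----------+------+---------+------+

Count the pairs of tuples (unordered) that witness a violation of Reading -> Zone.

Reading=Q11: violating pairs (1,3), (1,6), (1,9), (3,6), (6,9) — 5 pairs.
Reading=Q20: all 2 rows agree on Zone — 0 pairs.
Reading=Q91: violating pairs (4,7), (4,8), (4,10), (5,7), (5,8), (5,10), (7,8), (7,10), (8,10) — 9 pairs.

14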